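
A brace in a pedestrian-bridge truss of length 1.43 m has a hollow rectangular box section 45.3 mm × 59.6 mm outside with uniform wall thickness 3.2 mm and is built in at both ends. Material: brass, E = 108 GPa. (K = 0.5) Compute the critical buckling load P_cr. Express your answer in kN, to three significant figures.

Inner dimensions: h_i = 59.6 − 2×3.2 = 53.20 mm, b_i = 45.3 − 2×3.2 = 38.90 mm
Weak-axis I_min = (h_o·b_o³ − h_i·b_i³)/12 with b_o = 45.3, b_i = 38.90 mm (shorter outer/inner sides).
I_min = (59.6×45.3³ − 53.20×38.90³)/12 = 2.007×10^5 mm⁴
I = 2.007×10^5 mm⁴ = 2.007×10^-7 m⁴
Effective length L_e = K·L = 0.5 × 1.43 = 0.7150 m
P_cr = π²EI / L_e² = π² × 108×10⁹ × 2.007×10^-7 / 0.7150² = 4.185×10^5 N

P_cr ≈ 419 kN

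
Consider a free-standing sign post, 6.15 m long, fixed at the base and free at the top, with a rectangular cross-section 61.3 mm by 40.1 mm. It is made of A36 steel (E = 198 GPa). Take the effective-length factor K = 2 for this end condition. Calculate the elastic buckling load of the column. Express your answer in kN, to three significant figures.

Buckling occurs about the weak axis: I_min = h·b³/12 with b = 40.1 mm (the shorter side).
I_min = 61.3×40.1³/12 = 3.294×10^5 mm⁴
I = 3.294×10^5 mm⁴ = 3.294×10^-7 m⁴
Effective length L_e = K·L = 2 × 6.15 = 12.30 m
P_cr = π²EI / L_e² = π² × 198×10⁹ × 3.294×10^-7 / 12.30² = 4.255×10^3 N

P_cr ≈ 4.25 kN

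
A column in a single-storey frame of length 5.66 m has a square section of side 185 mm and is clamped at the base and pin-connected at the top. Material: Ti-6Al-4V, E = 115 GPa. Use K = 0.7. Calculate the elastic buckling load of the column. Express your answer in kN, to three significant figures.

P_cr ≈ 7060 kN

I = a⁴/12 = 185⁴/12 = 9.761×10^7 mm⁴
I = 9.761×10^7 mm⁴ = 9.761×10^-5 m⁴
Effective length L_e = K·L = 0.7 × 5.66 = 3.962 m
P_cr = π²EI / L_e² = π² × 115×10⁹ × 9.761×10^-5 / 3.962² = 7.058×10^6 N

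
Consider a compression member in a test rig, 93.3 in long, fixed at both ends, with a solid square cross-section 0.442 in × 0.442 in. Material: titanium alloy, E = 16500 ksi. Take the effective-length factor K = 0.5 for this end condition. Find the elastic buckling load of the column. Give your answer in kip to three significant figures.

I = a⁴/12 = 0.442⁴/12 = 3.181×10^-3 in⁴
Effective length L_e = K·L = 0.5 × 93.3 = 46.65 in
P_cr = π²EI / L_e² = π² × 16500×10³ × 3.181×10^-3 / 46.65² = 238.0 lb

P_cr ≈ 0.238 kip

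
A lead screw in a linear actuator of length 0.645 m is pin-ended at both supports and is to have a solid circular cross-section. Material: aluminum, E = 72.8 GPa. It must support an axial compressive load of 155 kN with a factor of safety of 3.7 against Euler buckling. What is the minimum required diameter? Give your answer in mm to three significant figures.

Required P_cr = n·P = 3.7 × 155 = 573.5 kN
L_e = K·L = 1 × 0.645 = 0.6450 m
Required I = P_cr·L_e²/(π²E) = 5.735×10^5 × 0.6450² / (π² × 7.28×10^10) = 3.321×10^-7 m⁴
I_req = 3.321×10^5 mm⁴
Solid circle: I = πd⁴/64  ⇒  d = (64I/π)^(1/4) = (64×3.321×10^5/π)^(1/4) = 51.0 mm

d ≈ 51.0 mm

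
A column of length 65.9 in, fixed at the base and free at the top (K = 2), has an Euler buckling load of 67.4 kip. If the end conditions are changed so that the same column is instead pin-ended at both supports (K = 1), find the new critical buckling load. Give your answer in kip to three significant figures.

P_cr ≈ 270 kip

P_cr ∝ 1/K², so P_cr,new = P_cr,old × (K_old/K_new)² = 67.4 × (2/1)²
= 67.4 × 4.000 = 270 kip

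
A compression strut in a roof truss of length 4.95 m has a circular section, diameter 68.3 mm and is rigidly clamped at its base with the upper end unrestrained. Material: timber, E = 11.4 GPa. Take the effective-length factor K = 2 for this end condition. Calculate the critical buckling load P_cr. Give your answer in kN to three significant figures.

I = πd⁴/64 = π×68.3⁴/64 = 1.068×10^6 mm⁴
I = 1.068×10^6 mm⁴ = 1.068×10^-6 m⁴
Effective length L_e = K·L = 2 × 4.95 = 9.900 m
P_cr = π²EI / L_e² = π² × 11.4×10⁹ × 1.068×10^-6 / 9.900² = 1.226×10^3 N

P_cr ≈ 1.23 kN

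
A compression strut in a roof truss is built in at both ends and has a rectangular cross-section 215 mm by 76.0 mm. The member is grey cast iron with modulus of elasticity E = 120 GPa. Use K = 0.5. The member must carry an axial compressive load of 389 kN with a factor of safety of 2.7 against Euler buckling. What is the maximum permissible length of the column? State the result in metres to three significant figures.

Buckling occurs about the weak axis: I_min = h·b³/12 with b = 76.0 mm (the shorter side).
I_min = 215×76.0³/12 = 7.865×10^6 mm⁴
I = 7.865×10^-6 m⁴
Required critical load P_cr = n·P = 2.7 × 389 = 1050 kN = 1.050×10^6 N
From P_cr = π²EI/(K·L)²:  L = (1/K)·√(π²EI/P_cr) = (1/0.5)·√(π²×1.20×10^11×7.865×10^-6/1.050×10^6)
L = 5.96 m

L_max ≈ 5.96 m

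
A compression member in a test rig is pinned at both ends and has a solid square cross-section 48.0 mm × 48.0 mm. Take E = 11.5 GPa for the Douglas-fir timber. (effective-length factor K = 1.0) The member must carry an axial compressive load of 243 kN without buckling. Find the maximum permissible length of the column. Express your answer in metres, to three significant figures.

L_max ≈ 0.455 m

I = a⁴/12 = 48.0⁴/12 = 4.424×10^5 mm⁴
I = 4.424×10^-7 m⁴
At the buckling limit P_cr = P = 2.430×10^5 N
From P_cr = π²EI/(K·L)²:  L = (1/K)·√(π²EI/P_cr) = (1/1)·√(π²×1.15×10^10×4.424×10^-7/2.430×10^5)
L = 0.455 m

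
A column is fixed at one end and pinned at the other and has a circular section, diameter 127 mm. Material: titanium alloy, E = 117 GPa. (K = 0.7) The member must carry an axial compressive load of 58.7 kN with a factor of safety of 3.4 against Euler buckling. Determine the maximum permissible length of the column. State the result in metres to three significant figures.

I = πd⁴/64 = π×127⁴/64 = 1.277×10^7 mm⁴
I = 1.277×10^-5 m⁴
Required critical load P_cr = n·P = 3.4 × 58.7 = 199.6 kN = 1.996×10^5 N
From P_cr = π²EI/(K·L)²:  L = (1/K)·√(π²EI/P_cr) = (1/0.7)·√(π²×1.17×10^11×1.277×10^-5/1.996×10^5)
L = 12.3 m

L_max ≈ 12.3 m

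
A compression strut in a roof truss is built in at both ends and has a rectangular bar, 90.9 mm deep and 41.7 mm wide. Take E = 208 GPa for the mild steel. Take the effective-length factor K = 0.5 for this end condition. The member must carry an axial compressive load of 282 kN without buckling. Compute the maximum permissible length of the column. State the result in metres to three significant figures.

Buckling occurs about the weak axis: I_min = h·b³/12 with b = 41.7 mm (the shorter side).
I_min = 90.9×41.7³/12 = 5.493×10^5 mm⁴
I = 5.493×10^-7 m⁴
At the buckling limit P_cr = P = 2.820×10^5 N
From P_cr = π²EI/(K·L)²:  L = (1/K)·√(π²EI/P_cr) = (1/0.5)·√(π²×2.08×10^11×5.493×10^-7/2.820×10^5)
L = 4.00 m

L_max ≈ 4.00 m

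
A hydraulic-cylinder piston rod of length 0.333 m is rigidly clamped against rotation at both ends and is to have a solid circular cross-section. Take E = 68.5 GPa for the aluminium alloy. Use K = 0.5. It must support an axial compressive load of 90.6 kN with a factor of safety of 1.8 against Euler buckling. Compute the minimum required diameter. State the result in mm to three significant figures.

Required P_cr = n·P = 1.8 × 90.6 = 163.1 kN
L_e = K·L = 0.5 × 0.333 = 0.1665 m
Required I = P_cr·L_e²/(π²E) = 1.631×10^5 × 0.1665² / (π² × 6.85×10^10) = 6.687×10^-9 m⁴
I_req = 6.687×10^3 mm⁴
Solid circle: I = πd⁴/64  ⇒  d = (64I/π)^(1/4) = (64×6.687×10^3/π)^(1/4) = 19.2 mm

d ≈ 19.2 mm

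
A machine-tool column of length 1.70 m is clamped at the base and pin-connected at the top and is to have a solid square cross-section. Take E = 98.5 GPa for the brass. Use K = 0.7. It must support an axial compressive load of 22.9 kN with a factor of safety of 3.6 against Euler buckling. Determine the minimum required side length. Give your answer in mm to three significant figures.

Required P_cr = n·P = 3.6 × 22.9 = 82.44 kN
L_e = K·L = 0.7 × 1.70 = 1.190 m
Required I = P_cr·L_e²/(π²E) = 8.244×10^4 × 1.190² / (π² × 9.85×10^10) = 1.201×10^-7 m⁴
I_req = 1.201×10^5 mm⁴
Solid square: I = a⁴/12  ⇒  a = (12I)^(1/4) = (12×1.201×10^5)^(1/4) = 34.6 mm

a ≈ 34.6 mm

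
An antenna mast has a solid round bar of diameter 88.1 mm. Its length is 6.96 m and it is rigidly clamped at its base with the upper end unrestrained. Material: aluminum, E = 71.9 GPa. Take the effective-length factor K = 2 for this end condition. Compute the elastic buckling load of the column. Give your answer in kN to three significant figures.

I = πd⁴/64 = π×88.1⁴/64 = 2.957×10^6 mm⁴
I = 2.957×10^6 mm⁴ = 2.957×10^-6 m⁴
Effective length L_e = K·L = 2 × 6.96 = 13.92 m
P_cr = π²EI / L_e² = π² × 71.9×10⁹ × 2.957×10^-6 / 13.92² = 1.083×10^4 N

P_cr ≈ 10.8 kN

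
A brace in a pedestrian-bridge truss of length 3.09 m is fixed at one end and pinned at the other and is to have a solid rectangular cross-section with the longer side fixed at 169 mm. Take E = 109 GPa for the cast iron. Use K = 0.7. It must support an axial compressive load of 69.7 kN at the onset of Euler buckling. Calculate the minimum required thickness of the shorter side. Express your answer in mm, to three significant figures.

b ≈ 27.8 mm

L_e = K·L = 0.7 × 3.09 = 2.163 m
Required I = P_cr·L_e²/(π²E) = 6.970×10^4 × 2.163² / (π² × 1.09×10^11) = 3.031×10^-7 m⁴
I_req = 3.031×10^5 mm⁴
Rectangle, weak axis: I_min = h·b³/12 with h = 169 mm fixed  ⇒  b = (12I/h)^(1/3) = 27.8 mm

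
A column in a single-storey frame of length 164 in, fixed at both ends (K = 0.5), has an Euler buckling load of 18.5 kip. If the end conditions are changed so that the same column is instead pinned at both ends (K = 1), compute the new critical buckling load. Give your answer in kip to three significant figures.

P_cr ∝ 1/K², so P_cr,new = P_cr,old × (K_old/K_new)² = 18.5 × (0.5/1)²
= 18.5 × 0.2500 = 4.62 kip

P_cr ≈ 4.62 kip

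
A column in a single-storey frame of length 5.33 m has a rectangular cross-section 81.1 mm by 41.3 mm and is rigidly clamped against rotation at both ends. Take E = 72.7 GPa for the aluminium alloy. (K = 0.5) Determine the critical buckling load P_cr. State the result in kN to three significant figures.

P_cr ≈ 48.1 kN

Buckling occurs about the weak axis: I_min = h·b³/12 with b = 41.3 mm (the shorter side).
I_min = 81.1×41.3³/12 = 4.761×10^5 mm⁴
I = 4.761×10^5 mm⁴ = 4.761×10^-7 m⁴
Effective length L_e = K·L = 0.5 × 5.33 = 2.665 m
P_cr = π²EI / L_e² = π² × 72.7×10⁹ × 4.761×10^-7 / 2.665² = 4.810×10^4 N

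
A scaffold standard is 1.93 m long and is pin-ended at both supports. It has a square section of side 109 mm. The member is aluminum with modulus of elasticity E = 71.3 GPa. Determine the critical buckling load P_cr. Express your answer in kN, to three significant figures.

P_cr ≈ 2220 kN

I = a⁴/12 = 109⁴/12 = 1.176×10^7 mm⁴
I = 1.176×10^7 mm⁴ = 1.176×10^-5 m⁴
Effective length L_e = K·L = 1 × 1.93 = 1.930 m
P_cr = π²EI / L_e² = π² × 71.3×10⁹ × 1.176×10^-5 / 1.930² = 2.222×10^6 N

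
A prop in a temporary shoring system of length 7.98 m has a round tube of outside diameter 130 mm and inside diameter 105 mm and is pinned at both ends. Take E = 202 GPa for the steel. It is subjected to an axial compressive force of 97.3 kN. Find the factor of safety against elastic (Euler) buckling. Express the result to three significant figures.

n ≈ 2.59

d_o = 130 mm, d_i = 105 mm
I = π(d_o⁴ − d_i⁴)/64 = π(130⁴ − 105.0⁴)/64 = 8.053×10^6 mm⁴
I = 8.053×10^6 mm⁴ = 8.053×10^-6 m⁴
Effective length L_e = K·L = 1 × 7.98 = 7.980 m
P_cr = π²EI / L_e² = π² × 202×10⁹ × 8.053×10^-6 / 7.980² = 2.521×10^5 N
Factor of safety n = P_cr / P = 252.13 / 97.3 = 2.59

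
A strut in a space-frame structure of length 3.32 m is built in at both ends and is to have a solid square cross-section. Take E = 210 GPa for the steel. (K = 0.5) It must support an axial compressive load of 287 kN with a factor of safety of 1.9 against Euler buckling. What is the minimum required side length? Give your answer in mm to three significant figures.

Required P_cr = n·P = 1.9 × 287 = 545.3 kN
L_e = K·L = 0.5 × 3.32 = 1.660 m
Required I = P_cr·L_e²/(π²E) = 5.453×10^5 × 1.660² / (π² × 2.10×10^11) = 7.250×10^-7 m⁴
I_req = 7.250×10^5 mm⁴
Solid square: I = a⁴/12  ⇒  a = (12I)^(1/4) = (12×7.250×10^5)^(1/4) = 54.3 mm

a ≈ 54.3 mm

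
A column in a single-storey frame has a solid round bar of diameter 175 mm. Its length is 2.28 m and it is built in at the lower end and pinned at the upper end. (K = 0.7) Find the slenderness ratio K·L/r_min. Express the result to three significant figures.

For a solid circle r = d/4 = 175/4 = 43.75 mm
L_e = K·L = 0.7 × 2.28 m = 1.596 m = 1596.0 mm
λ = L_e / r_min = 1596.0 / 43.75 = 36.5

λ ≈ 36.5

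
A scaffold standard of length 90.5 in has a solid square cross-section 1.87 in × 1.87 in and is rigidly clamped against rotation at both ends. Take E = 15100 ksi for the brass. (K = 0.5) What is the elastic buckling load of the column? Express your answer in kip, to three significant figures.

P_cr ≈ 74.2 kip

I = a⁴/12 = 1.87⁴/12 = 1.019 in⁴
Effective length L_e = K·L = 0.5 × 90.5 = 45.25 in
P_cr = π²EI / L_e² = π² × 15100×10³ × 1.019 / 45.25² = 7.417×10^4 lb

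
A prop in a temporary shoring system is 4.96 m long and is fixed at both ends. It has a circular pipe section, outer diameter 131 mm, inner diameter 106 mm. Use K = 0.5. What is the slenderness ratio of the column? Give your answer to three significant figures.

d_o = 131 mm, d_i = 106 mm
I = π(d_o⁴ − d_i⁴)/64 = π(131⁴ − 106.0⁴)/64 = 8.259×10^6 mm⁴
A = 4.653×10^3 mm²;  r_min = √(I/A) = √(8.259×10^6/4.653×10^3) = 42.13 mm
L_e = K·L = 0.5 × 4.96 m = 2.480 m = 2480.0 mm
λ = L_e / r_min = 2480.0 / 42.13 = 58.9

λ ≈ 58.9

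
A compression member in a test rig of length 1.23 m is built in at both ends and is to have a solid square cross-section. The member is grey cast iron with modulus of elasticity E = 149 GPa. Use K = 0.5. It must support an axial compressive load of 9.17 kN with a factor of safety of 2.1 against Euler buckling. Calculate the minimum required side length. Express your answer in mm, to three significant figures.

Required P_cr = n·P = 2.1 × 9.17 = 19.26 kN
L_e = K·L = 0.5 × 1.23 = 0.6150 m
Required I = P_cr·L_e²/(π²E) = 1.926×10^4 × 0.6150² / (π² × 1.49×10^11) = 4.953×10^-9 m⁴
I_req = 4.953×10^3 mm⁴
Solid square: I = a⁴/12  ⇒  a = (12I)^(1/4) = (12×4.953×10^3)^(1/4) = 15.6 mm

a ≈ 15.6 mm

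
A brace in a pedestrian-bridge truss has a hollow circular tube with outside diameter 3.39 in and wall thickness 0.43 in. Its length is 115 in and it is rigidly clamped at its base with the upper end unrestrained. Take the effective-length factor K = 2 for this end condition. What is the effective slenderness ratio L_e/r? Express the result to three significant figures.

Inner diameter d_i = 3.39 − 2×0.43 = 2.530 in
I = π(d_o⁴ − d_i⁴)/64 = π(3.39⁴ − 2.530⁴)/64 = 4.472 in⁴
A = 3.999 in²;  r_min = √(I/A) = √(4.472/3.999) = 1.058 in
L_e = K·L = 2 × 115 = 230.0 in
λ = L_e / r_min = 230.00 / 1.058 = 217

λ ≈ 217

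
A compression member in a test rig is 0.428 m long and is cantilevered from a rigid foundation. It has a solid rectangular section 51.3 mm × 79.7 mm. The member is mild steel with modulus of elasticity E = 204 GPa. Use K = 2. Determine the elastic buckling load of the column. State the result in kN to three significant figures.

Buckling occurs about the weak axis: I_min = h·b³/12 with b = 51.3 mm (the shorter side).
I_min = 79.7×51.3³/12 = 8.967×10^5 mm⁴
I = 8.967×10^5 mm⁴ = 8.967×10^-7 m⁴
Effective length L_e = K·L = 2 × 0.428 = 0.8560 m
P_cr = π²EI / L_e² = π² × 204×10⁹ × 8.967×10^-7 / 0.8560² = 2.464×10^6 N

P_cr ≈ 2460 kN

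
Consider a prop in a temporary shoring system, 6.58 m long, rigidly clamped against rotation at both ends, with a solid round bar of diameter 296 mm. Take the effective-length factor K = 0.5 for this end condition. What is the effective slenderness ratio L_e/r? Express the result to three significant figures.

For a solid circle r = d/4 = 296/4 = 74.00 mm
L_e = K·L = 0.5 × 6.58 m = 3.290 m = 3290.0 mm
λ = L_e / r_min = 3290.0 / 74.00 = 44.5

λ ≈ 44.5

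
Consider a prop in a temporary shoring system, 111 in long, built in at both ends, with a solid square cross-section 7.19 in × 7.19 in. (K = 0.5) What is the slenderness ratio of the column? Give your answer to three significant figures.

λ ≈ 26.7

I = a⁴/12 = 7.19⁴/12 = 222.7 in⁴
A = 51.70 in²;  r_min = √(I/A) = √(222.7/51.70) = 2.076 in
L_e = K·L = 0.5 × 111 = 55.50 in
λ = L_e / r_min = 55.500 / 2.076 = 26.7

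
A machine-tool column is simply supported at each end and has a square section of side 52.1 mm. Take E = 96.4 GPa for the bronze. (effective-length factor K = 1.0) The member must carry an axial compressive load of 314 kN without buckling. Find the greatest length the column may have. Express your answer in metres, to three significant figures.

I = a⁴/12 = 52.1⁴/12 = 6.140×10^5 mm⁴
I = 6.140×10^-7 m⁴
At the buckling limit P_cr = P = 3.140×10^5 N
From P_cr = π²EI/(K·L)²:  L = (1/K)·√(π²EI/P_cr) = (1/1)·√(π²×9.64×10^10×6.140×10^-7/3.140×10^5)
L = 1.36 m

L_max ≈ 1.36 m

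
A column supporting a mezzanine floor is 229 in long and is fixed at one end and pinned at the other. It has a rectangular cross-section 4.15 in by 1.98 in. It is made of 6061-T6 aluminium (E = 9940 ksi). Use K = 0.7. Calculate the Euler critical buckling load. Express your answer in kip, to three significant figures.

P_cr ≈ 10.2 kip

Buckling occurs about the weak axis: I_min = h·b³/12 with b = 1.98 in (the shorter side).
I_min = 4.15×1.98³/12 = 2.684 in⁴
Effective length L_e = K·L = 0.7 × 229 = 160.3 in
P_cr = π²EI / L_e² = π² × 9940×10³ × 2.684 / 160.3² = 1.025×10^4 lb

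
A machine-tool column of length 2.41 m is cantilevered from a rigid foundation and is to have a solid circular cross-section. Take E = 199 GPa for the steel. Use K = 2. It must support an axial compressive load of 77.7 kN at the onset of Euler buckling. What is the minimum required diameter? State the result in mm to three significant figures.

L_e = K·L = 2 × 2.41 = 4.820 m
Required I = P_cr·L_e²/(π²E) = 7.770×10^4 × 4.820² / (π² × 1.99×10^11) = 9.191×10^-7 m⁴
I_req = 9.191×10^5 mm⁴
Solid circle: I = πd⁴/64  ⇒  d = (64I/π)^(1/4) = (64×9.191×10^5/π)^(1/4) = 65.8 mm

d ≈ 65.8 mm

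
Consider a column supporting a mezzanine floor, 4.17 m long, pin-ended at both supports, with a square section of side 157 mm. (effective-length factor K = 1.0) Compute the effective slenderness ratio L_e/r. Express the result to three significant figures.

λ ≈ 92.0

I = a⁴/12 = 157⁴/12 = 5.063×10^7 mm⁴
A = 2.465×10^4 mm²;  r_min = √(I/A) = √(5.063×10^7/2.465×10^4) = 45.32 mm
L_e = K·L = 1 × 4.17 m = 4.170 m = 4170.0 mm
λ = L_e / r_min = 4170.0 / 45.32 = 92.0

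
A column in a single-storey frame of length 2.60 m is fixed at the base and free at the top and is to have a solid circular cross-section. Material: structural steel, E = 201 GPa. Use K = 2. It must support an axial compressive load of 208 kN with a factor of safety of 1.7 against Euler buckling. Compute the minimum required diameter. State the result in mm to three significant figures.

Required P_cr = n·P = 1.7 × 208 = 353.6 kN
L_e = K·L = 2 × 2.60 = 5.200 m
Required I = P_cr·L_e²/(π²E) = 3.536×10^5 × 5.200² / (π² × 2.01×10^11) = 4.820×10^-6 m⁴
I_req = 4.820×10^6 mm⁴
Solid circle: I = πd⁴/64  ⇒  d = (64I/π)^(1/4) = (64×4.820×10^6/π)^(1/4) = 99.5 mm

d ≈ 99.5 mm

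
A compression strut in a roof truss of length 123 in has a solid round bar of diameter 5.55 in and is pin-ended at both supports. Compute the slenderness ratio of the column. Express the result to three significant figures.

For a solid circle r = d/4 = 5.55/4 = 1.388 in
L_e = K·L = 1 × 123 = 123.0 in
λ = L_e / r_min = 123.00 / 1.388 = 88.6

λ ≈ 88.6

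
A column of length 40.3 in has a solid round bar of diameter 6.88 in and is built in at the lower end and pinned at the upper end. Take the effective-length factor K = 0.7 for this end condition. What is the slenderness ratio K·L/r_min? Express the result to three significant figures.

λ ≈ 16.4

For a solid circle r = d/4 = 6.88/4 = 1.720 in
L_e = K·L = 0.7 × 40.3 = 28.21 in
λ = L_e / r_min = 28.210 / 1.720 = 16.4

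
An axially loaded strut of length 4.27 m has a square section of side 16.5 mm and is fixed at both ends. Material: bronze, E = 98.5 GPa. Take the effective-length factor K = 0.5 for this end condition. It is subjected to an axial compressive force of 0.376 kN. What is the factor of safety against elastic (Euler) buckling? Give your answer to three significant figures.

n ≈ 3.50

I = a⁴/12 = 16.5⁴/12 = 6.177×10^3 mm⁴
I = 6.177×10^3 mm⁴ = 6.177×10^-9 m⁴
Effective length L_e = K·L = 0.5 × 4.27 = 2.135 m
P_cr = π²EI / L_e² = π² × 98.5×10⁹ × 6.177×10^-9 / 2.135² = 1.317×10^3 N
Factor of safety n = P_cr / P = 1.3173 / 0.376 = 3.50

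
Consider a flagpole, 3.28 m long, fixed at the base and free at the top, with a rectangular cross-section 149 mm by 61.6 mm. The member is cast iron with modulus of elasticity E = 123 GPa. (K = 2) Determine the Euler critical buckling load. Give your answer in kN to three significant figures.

Buckling occurs about the weak axis: I_min = h·b³/12 with b = 61.6 mm (the shorter side).
I_min = 149×61.6³/12 = 2.902×10^6 mm⁴
I = 2.902×10^6 mm⁴ = 2.902×10^-6 m⁴
Effective length L_e = K·L = 2 × 3.28 = 6.560 m
P_cr = π²EI / L_e² = π² × 123×10⁹ × 2.902×10^-6 / 6.560² = 8.187×10^4 N

P_cr ≈ 81.9 kN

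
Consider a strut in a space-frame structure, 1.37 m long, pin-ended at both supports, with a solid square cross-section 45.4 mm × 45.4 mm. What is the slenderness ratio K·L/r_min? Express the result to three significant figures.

For a square r = a/√12 = 45.4/√12 = 13.11 mm
L_e = K·L = 1 × 1.37 m = 1.370 m = 1370.0 mm
λ = L_e / r_min = 1370.0 / 13.11 = 105

λ ≈ 105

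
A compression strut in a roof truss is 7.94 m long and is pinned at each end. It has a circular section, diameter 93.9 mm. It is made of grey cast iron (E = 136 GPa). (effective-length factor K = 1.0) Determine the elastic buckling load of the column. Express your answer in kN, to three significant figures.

I = πd⁴/64 = π×93.9⁴/64 = 3.816×10^6 mm⁴
I = 3.816×10^6 mm⁴ = 3.816×10^-6 m⁴
Effective length L_e = K·L = 1 × 7.94 = 7.940 m
P_cr = π²EI / L_e² = π² × 136×10⁹ × 3.816×10^-6 / 7.940² = 8.125×10^4 N

P_cr ≈ 81.3 kN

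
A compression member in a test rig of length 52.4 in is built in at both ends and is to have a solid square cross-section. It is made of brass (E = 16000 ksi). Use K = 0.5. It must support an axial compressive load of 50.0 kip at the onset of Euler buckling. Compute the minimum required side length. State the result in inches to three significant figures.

a ≈ 1.27 in

L_e = K·L = 0.5 × 52.4 = 26.20 in
Required I = P_cr·L_e²/(π²E) = 5.000×10^4 × 26.20² / (π² × 1.60×10^7) = 0.2173 in⁴
Solid square: I = a⁴/12  ⇒  a = (12I)^(1/4) = (12×0.2173)^(1/4) = 1.27 in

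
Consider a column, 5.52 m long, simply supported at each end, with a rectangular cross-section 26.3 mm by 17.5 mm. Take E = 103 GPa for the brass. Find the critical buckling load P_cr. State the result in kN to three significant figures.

Buckling occurs about the weak axis: I_min = h·b³/12 with b = 17.5 mm (the shorter side).
I_min = 26.3×17.5³/12 = 1.175×10^4 mm⁴
I = 1.175×10^4 mm⁴ = 1.175×10^-8 m⁴
Effective length L_e = K·L = 1 × 5.52 = 5.520 m
P_cr = π²EI / L_e² = π² × 103×10⁹ × 1.175×10^-8 / 5.520² = 391.9 N

P_cr ≈ 0.392 kN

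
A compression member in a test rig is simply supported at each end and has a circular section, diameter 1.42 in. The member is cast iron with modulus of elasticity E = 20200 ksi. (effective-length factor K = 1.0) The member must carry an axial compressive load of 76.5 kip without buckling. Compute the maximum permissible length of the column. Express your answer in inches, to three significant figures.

L_max ≈ 22.8 in

I = πd⁴/64 = π×1.42⁴/64 = 0.1996 in⁴
At the buckling limit P_cr = P = 7.650×10^4 lb
From P_cr = π²EI/(K·L)²:  L = (1/K)·√(π²EI/P_cr) = (1/1)·√(π²×2.02×10^7×0.1996/7.650×10^4)
L = 22.8 in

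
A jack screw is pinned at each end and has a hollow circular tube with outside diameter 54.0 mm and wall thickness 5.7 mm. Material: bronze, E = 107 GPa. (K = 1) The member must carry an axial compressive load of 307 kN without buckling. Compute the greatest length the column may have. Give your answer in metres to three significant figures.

Inner diameter d_i = 54.0 − 2×5.7 = 42.60 mm
I = π(d_o⁴ − d_i⁴)/64 = π(54.0⁴ − 42.60⁴)/64 = 2.557×10^5 mm⁴
I = 2.557×10^-7 m⁴
At the buckling limit P_cr = P = 3.070×10^5 N
From P_cr = π²EI/(K·L)²:  L = (1/K)·√(π²EI/P_cr) = (1/1)·√(π²×1.07×10^11×2.557×10^-7/3.070×10^5)
L = 0.938 m

L_max ≈ 0.938 m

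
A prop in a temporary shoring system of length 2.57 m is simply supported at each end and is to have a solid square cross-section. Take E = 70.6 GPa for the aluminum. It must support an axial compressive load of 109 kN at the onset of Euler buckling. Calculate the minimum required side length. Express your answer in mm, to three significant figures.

a ≈ 59.3 mm

L_e = K·L = 1 × 2.57 = 2.570 m
Required I = P_cr·L_e²/(π²E) = 1.090×10^5 × 2.570² / (π² × 7.06×10^10) = 1.033×10^-6 m⁴
I_req = 1.033×10^6 mm⁴
Solid square: I = a⁴/12  ⇒  a = (12I)^(1/4) = (12×1.033×10^6)^(1/4) = 59.3 mm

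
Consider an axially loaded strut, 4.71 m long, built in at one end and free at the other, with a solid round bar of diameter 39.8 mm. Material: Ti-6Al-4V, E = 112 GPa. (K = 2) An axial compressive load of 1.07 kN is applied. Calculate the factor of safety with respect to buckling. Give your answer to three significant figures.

I = πd⁴/64 = π×39.8⁴/64 = 1.232×10^5 mm⁴
I = 1.232×10^5 mm⁴ = 1.232×10^-7 m⁴
Effective length L_e = K·L = 2 × 4.71 = 9.420 m
P_cr = π²EI / L_e² = π² × 112×10⁹ × 1.232×10^-7 / 9.420² = 1.534×10^3 N
Factor of safety n = P_cr / P = 1.5343 / 1.07 = 1.43

n ≈ 1.43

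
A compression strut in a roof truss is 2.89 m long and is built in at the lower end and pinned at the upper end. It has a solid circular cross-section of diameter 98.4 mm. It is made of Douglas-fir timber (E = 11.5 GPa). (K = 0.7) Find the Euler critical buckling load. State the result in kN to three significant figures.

P_cr ≈ 128 kN

I = πd⁴/64 = π×98.4⁴/64 = 4.602×10^6 mm⁴
I = 4.602×10^6 mm⁴ = 4.602×10^-6 m⁴
Effective length L_e = K·L = 0.7 × 2.89 = 2.023 m
P_cr = π²EI / L_e² = π² × 11.5×10⁹ × 4.602×10^-6 / 2.023² = 1.276×10^5 N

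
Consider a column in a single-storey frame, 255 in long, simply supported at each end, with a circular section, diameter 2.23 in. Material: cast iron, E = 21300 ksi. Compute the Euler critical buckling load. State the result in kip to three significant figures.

P_cr ≈ 3.92 kip

I = πd⁴/64 = π×2.23⁴/64 = 1.214 in⁴
Effective length L_e = K·L = 1 × 255 = 255.0 in
P_cr = π²EI / L_e² = π² × 21300×10³ × 1.214 / 255.0² = 3.925×10^3 lb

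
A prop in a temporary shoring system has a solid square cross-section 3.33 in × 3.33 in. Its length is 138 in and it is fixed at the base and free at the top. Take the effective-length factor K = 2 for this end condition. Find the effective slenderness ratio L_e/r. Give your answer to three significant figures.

For a square r = a/√12 = 3.33/√12 = 0.9613 in
L_e = K·L = 2 × 138 = 276.0 in
λ = L_e / r_min = 276.00 / 0.9613 = 287

λ ≈ 287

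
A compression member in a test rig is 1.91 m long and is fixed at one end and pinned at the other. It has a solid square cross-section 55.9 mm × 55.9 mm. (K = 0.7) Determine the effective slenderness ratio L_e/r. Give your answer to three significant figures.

For a square r = a/√12 = 55.9/√12 = 16.14 mm
L_e = K·L = 0.7 × 1.91 m = 1.337 m = 1337.0 mm
λ = L_e / r_min = 1337.0 / 16.14 = 82.9

λ ≈ 82.9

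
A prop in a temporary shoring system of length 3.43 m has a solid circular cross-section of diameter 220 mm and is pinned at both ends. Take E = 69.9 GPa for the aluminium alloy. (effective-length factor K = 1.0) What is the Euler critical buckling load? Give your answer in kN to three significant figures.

I = πd⁴/64 = π×220⁴/64 = 1.150×10^8 mm⁴
I = 1.150×10^8 mm⁴ = 1.150×10^-4 m⁴
Effective length L_e = K·L = 1 × 3.43 = 3.430 m
P_cr = π²EI / L_e² = π² × 69.9×10⁹ × 1.150×10^-4 / 3.430² = 6.743×10^6 N

P_cr ≈ 6740 kN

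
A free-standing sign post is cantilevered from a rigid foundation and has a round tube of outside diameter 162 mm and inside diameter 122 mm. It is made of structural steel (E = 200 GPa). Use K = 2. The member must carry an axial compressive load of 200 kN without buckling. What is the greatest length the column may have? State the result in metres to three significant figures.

d_o = 162 mm, d_i = 122 mm
I = π(d_o⁴ − d_i⁴)/64 = π(162⁴ − 122.0⁴)/64 = 2.293×10^7 mm⁴
I = 2.293×10^-5 m⁴
At the buckling limit P_cr = P = 2.000×10^5 N
From P_cr = π²EI/(K·L)²:  L = (1/K)·√(π²EI/P_cr) = (1/2)·√(π²×2.00×10^11×2.293×10^-5/2.000×10^5)
L = 7.52 m

L_max ≈ 7.52 m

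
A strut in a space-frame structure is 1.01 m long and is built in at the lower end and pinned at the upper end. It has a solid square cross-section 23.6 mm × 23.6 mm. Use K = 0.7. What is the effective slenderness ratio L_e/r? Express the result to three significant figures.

λ ≈ 104

I = a⁴/12 = 23.6⁴/12 = 2.585×10^4 mm⁴
A = 557.0 mm²;  r_min = √(I/A) = √(2.585×10^4/557.0) = 6.813 mm
L_e = K·L = 0.7 × 1.01 m = 0.7070 m = 707.00 mm
λ = L_e / r_min = 707.00 / 6.813 = 104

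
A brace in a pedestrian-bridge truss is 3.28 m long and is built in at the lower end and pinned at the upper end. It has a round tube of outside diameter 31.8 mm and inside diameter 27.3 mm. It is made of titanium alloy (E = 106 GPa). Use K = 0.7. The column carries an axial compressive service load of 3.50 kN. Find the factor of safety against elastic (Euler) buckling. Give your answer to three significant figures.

d_o = 31.8 mm, d_i = 27.3 mm
I = π(d_o⁴ − d_i⁴)/64 = π(31.8⁴ − 27.30⁴)/64 = 2.293×10^4 mm⁴
I = 2.293×10^4 mm⁴ = 2.293×10^-8 m⁴
Effective length L_e = K·L = 0.7 × 3.28 = 2.296 m
P_cr = π²EI / L_e² = π² × 106×10⁹ × 2.293×10^-8 / 2.296² = 4.551×10^3 N
Factor of safety n = P_cr / P = 4.5508 / 3.50 = 1.30

n ≈ 1.30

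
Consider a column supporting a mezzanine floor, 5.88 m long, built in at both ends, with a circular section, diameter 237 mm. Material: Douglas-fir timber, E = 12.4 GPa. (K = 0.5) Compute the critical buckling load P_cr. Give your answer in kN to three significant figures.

I = πd⁴/64 = π×237⁴/64 = 1.549×10^8 mm⁴
I = 1.549×10^8 mm⁴ = 1.549×10^-4 m⁴
Effective length L_e = K·L = 0.5 × 5.88 = 2.940 m
P_cr = π²EI / L_e² = π² × 12.4×10⁹ × 1.549×10^-4 / 2.940² = 2.193×10^6 N

P_cr ≈ 2190 kN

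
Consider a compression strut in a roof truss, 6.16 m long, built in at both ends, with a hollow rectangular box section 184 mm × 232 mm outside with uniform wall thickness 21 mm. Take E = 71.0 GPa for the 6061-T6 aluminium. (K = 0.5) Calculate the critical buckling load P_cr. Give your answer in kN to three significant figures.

Inner dimensions: h_i = 232 − 2×21 = 190.0 mm, b_i = 184 − 2×21 = 142.0 mm
Weak-axis I_min = (h_o·b_o³ − h_i·b_i³)/12 with b_o = 184, b_i = 142.0 mm (shorter outer/inner sides).
I_min = (232×184³ − 190.0×142.0³)/12 = 7.510×10^7 mm⁴
I = 7.510×10^7 mm⁴ = 7.510×10^-5 m⁴
Effective length L_e = K·L = 0.5 × 6.16 = 3.080 m
P_cr = π²EI / L_e² = π² × 71.0×10⁹ × 7.510×10^-5 / 3.080² = 5.548×10^6 N

P_cr ≈ 5550 kN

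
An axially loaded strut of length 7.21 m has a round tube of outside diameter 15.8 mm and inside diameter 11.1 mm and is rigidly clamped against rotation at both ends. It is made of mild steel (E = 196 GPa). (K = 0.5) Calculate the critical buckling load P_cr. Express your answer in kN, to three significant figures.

P_cr ≈ 0.344 kN

d_o = 15.8 mm, d_i = 11.1 mm
I = π(d_o⁴ − d_i⁴)/64 = π(15.8⁴ − 11.10⁴)/64 = 2.314×10^3 mm⁴
I = 2.314×10^3 mm⁴ = 2.314×10^-9 m⁴
Effective length L_e = K·L = 0.5 × 7.21 = 3.605 m
P_cr = π²EI / L_e² = π² × 196×10⁹ × 2.314×10^-9 / 3.605² = 344.4 N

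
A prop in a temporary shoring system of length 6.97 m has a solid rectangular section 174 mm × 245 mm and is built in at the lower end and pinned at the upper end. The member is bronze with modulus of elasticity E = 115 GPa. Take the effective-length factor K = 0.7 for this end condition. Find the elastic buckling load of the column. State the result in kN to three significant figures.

P_cr ≈ 5130 kN

Buckling occurs about the weak axis: I_min = h·b³/12 with b = 174 mm (the shorter side).
I_min = 245×174³/12 = 1.076×10^8 mm⁴
I = 1.076×10^8 mm⁴ = 1.076×10^-4 m⁴
Effective length L_e = K·L = 0.7 × 6.97 = 4.879 m
P_cr = π²EI / L_e² = π² × 115×10⁹ × 1.076×10^-4 / 4.879² = 5.128×10^6 N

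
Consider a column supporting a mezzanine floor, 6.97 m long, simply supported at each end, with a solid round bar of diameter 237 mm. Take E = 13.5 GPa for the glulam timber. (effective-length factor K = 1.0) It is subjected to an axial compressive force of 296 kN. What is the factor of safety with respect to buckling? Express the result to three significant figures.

n ≈ 1.43

I = πd⁴/64 = π×237⁴/64 = 1.549×10^8 mm⁴
I = 1.549×10^8 mm⁴ = 1.549×10^-4 m⁴
Effective length L_e = K·L = 1 × 6.97 = 6.970 m
P_cr = π²EI / L_e² = π² × 13.5×10⁹ × 1.549×10^-4 / 6.970² = 4.247×10^5 N
Factor of safety n = P_cr / P = 424.75 / 296 = 1.43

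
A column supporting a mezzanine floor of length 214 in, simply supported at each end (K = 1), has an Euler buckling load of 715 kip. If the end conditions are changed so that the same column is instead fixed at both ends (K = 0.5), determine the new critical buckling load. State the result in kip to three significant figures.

P_cr ∝ 1/K², so P_cr,new = P_cr,old × (K_old/K_new)² = 715 × (1/0.5)²
= 715 × 4.000 = 2860 kip

P_cr ≈ 2860 kip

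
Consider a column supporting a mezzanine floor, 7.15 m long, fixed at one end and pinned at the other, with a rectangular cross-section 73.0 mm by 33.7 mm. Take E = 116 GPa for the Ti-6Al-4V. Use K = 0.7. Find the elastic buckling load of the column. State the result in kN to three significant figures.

P_cr ≈ 10.6 kN

Buckling occurs about the weak axis: I_min = h·b³/12 with b = 33.7 mm (the shorter side).
I_min = 73.0×33.7³/12 = 2.328×10^5 mm⁴
I = 2.328×10^5 mm⁴ = 2.328×10^-7 m⁴
Effective length L_e = K·L = 0.7 × 7.15 = 5.005 m
P_cr = π²EI / L_e² = π² × 116×10⁹ × 2.328×10^-7 / 5.005² = 1.064×10^4 N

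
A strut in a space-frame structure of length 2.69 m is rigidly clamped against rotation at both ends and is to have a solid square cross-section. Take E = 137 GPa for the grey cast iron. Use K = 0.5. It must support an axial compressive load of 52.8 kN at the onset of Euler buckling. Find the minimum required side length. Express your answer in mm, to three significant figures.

a ≈ 30.3 mm

L_e = K·L = 0.5 × 2.69 = 1.345 m
Required I = P_cr·L_e²/(π²E) = 5.280×10^4 × 1.345² / (π² × 1.37×10^11) = 7.064×10^-8 m⁴
I_req = 7.064×10^4 mm⁴
Solid square: I = a⁴/12  ⇒  a = (12I)^(1/4) = (12×7.064×10^4)^(1/4) = 30.3 mm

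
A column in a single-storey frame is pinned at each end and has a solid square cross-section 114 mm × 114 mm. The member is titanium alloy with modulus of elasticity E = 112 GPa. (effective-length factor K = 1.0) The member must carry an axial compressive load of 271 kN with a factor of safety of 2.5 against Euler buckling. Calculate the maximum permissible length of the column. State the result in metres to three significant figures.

L_max ≈ 4.79 m

I = a⁴/12 = 114⁴/12 = 1.407×10^7 mm⁴
I = 1.407×10^-5 m⁴
Required critical load P_cr = n·P = 2.5 × 271 = 677.5 kN = 6.775×10^5 N
From P_cr = π²EI/(K·L)²:  L = (1/K)·√(π²EI/P_cr) = (1/1)·√(π²×1.12×10^11×1.407×10^-5/6.775×10^5)
L = 4.79 m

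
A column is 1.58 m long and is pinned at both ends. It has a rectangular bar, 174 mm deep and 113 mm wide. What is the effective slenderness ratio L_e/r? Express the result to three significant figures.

λ ≈ 48.4

Buckling occurs about the weak axis: I_min = h·b³/12 with b = 113 mm (the shorter side).
I_min = 174×113³/12 = 2.092×10^7 mm⁴
A = 1.966×10^4 mm²;  r_min = √(I/A) = √(2.092×10^7/1.966×10^4) = 32.62 mm
L_e = K·L = 1 × 1.58 m = 1.580 m = 1580.0 mm
λ = L_e / r_min = 1580.0 / 32.62 = 48.4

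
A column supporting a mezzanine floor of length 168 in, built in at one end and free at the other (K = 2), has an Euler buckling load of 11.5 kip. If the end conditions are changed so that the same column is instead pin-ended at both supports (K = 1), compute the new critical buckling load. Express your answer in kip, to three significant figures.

P_cr ≈ 46.0 kip

P_cr ∝ 1/K², so P_cr,new = P_cr,old × (K_old/K_new)² = 11.5 × (2/1)²
= 11.5 × 4.000 = 46.0 kip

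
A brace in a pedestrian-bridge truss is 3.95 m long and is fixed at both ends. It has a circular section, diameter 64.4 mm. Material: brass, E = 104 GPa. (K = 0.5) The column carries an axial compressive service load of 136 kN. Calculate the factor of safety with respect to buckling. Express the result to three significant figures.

n ≈ 1.63

I = πd⁴/64 = π×64.4⁴/64 = 8.443×10^5 mm⁴
I = 8.443×10^5 mm⁴ = 8.443×10^-7 m⁴
Effective length L_e = K·L = 0.5 × 3.95 = 1.975 m
P_cr = π²EI / L_e² = π² × 104×10⁹ × 8.443×10^-7 / 1.975² = 2.222×10^5 N
Factor of safety n = P_cr / P = 222.18 / 136 = 1.63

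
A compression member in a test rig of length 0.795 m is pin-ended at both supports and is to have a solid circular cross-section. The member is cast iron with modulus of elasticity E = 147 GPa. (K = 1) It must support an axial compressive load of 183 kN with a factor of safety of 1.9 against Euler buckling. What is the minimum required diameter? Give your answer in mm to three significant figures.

d ≈ 41.9 mm

Required P_cr = n·P = 1.9 × 183 = 347.7 kN
L_e = K·L = 1 × 0.795 = 0.7950 m
Required I = P_cr·L_e²/(π²E) = 3.477×10^5 × 0.7950² / (π² × 1.47×10^11) = 1.515×10^-7 m⁴
I_req = 1.515×10^5 mm⁴
Solid circle: I = πd⁴/64  ⇒  d = (64I/π)^(1/4) = (64×1.515×10^5/π)^(1/4) = 41.9 mm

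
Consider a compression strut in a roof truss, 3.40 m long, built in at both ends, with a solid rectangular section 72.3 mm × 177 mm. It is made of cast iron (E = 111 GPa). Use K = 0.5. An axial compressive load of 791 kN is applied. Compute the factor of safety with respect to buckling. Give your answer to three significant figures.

n ≈ 2.67

Buckling occurs about the weak axis: I_min = h·b³/12 with b = 72.3 mm (the shorter side).
I_min = 177×72.3³/12 = 5.575×10^6 mm⁴
I = 5.575×10^6 mm⁴ = 5.575×10^-6 m⁴
Effective length L_e = K·L = 0.5 × 3.40 = 1.700 m
P_cr = π²EI / L_e² = π² × 111×10⁹ × 5.575×10^-6 / 1.700² = 2.113×10^6 N
Factor of safety n = P_cr / P = 2113.2 / 791 = 2.67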